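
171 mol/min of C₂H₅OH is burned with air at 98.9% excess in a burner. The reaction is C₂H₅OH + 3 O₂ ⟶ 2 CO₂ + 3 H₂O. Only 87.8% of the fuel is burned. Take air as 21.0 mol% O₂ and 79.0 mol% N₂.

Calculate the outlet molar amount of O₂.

Stoichiometric O₂ = 3 × 171 = 513 mol/min; O₂ fed = 513 × 1.989 = 1020 mol/min.
N₂ fed = 1020 × 79/21 = 3838 mol/min.
Fuel reacted = 0.878 × 171 → ξ = 150.1 mol/min.
Outlet (n = n₀ + ν ξ):
  C₂H₅OH: 171 − 1(150.1) = 20.86
  O₂: 1020 − 3(150.1) = 569.9
  N₂: 3838 (inert)
  CO₂: 0 + 2(150.1) = 300.3
  H₂O: 0 + 3(150.1) = 450.4

570 mol/min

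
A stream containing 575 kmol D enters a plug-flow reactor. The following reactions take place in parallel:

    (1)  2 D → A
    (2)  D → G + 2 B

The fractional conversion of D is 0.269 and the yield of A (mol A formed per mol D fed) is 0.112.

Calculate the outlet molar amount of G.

25.9 kmol

Yield of A: 1ξ₁ / 575 = 0.112 → ξ₁ = 64.4 kmol.
Conversion of D: 2ξ₁ + 1ξ₂ = 0.269 × 575 = 154.7 → ξ₂ = 25.88 kmol.
Outlet amounts (n = n₀ + Σ ν·ξ):
  D: 575 − 2(64.4) − 1(25.88) = 420.3
  A: 0 + 1(64.4) = 64.4
  G: 0 + 1(25.88) = 25.88
  B: 0 + 2(25.88) = 51.75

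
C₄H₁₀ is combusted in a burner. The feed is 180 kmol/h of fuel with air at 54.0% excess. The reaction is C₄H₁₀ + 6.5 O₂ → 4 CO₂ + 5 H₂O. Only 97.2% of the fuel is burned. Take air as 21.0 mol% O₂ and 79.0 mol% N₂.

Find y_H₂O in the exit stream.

Stoichiometric O₂ = 6.5 × 180 = 1170 kmol/h; O₂ fed = 1170 × 1.540 = 1802 kmol/h.
N₂ fed = 1802 × 79/21 = 6778 kmol/h.
Fuel reacted = 0.972 × 180 → ξ = 175 kmol/h.
Outlet (n = n₀ + ν ξ):
  C₄H₁₀: 180 − 1(175) = 5.04
  O₂: 1802 − 6.5(175) = 664.6
  N₂: 6778 (inert)
  CO₂: 0 + 4(175) = 699.8
  H₂O: 0 + 5(175) = 874.8
Total out = 9022 kmol/h; y_H₂O = 874.8 / 9022 = 0.09696.

0.097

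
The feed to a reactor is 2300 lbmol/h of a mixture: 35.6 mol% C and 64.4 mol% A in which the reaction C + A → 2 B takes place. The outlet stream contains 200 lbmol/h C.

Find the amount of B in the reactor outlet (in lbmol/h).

1240 lbmol/h

For C: n = n₀ − 1ξ → 200 = 818.8 − 1ξ, giving ξ = 618.8 lbmol/h.
Outlet amounts (n = n₀ + ν ξ):
  C: 818.8 − 1(618.8) = 200
  A: 1481 − 1(618.8) = 862.4
  B: 0 + 2(618.8) = 1238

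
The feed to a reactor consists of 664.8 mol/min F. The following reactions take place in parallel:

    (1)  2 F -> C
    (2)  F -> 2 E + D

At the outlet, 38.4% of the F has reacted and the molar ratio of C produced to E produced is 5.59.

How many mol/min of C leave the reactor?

Conversion of F: F consumed = 0.384 × 664.8 = 255.3 mol/min = 2ξ₁ + 1ξ₂.
Selectivity: 1ξ₁ / (2ξ₂) = 5.59 → ξ₁ = 11.18 ξ₂.
Substitute: (2·11.18 + 1) ξ₂ = 255.3 → ξ₂ = 10.93 mol/min, ξ₁ = 122.2 mol/min.
Outlet amounts (n = n₀ + Σ ν·ξ):
  F: 664.8 − 2(122.2) − 1(10.93) = 409.5
  C: 0 + 1(122.2) = 122.2
  E: 0 + 2(10.93) = 21.86
  D: 0 + 1(10.93) = 10.93

122 mol/min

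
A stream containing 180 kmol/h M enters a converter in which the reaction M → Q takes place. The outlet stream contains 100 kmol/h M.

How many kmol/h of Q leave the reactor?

80 kmol/h

For M: n = n₀ − 1ξ → 100 = 180 − 1ξ, giving ξ = 80 kmol/h.
Outlet amounts (n = n₀ + ν ξ):
  M: 180 − 1(80) = 100
  Q: 0 + 1(80) = 80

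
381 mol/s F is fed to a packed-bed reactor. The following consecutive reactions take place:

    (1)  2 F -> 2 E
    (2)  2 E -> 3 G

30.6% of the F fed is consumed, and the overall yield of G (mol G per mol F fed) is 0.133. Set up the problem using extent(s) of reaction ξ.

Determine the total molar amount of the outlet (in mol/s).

398 mol/s

Conversion of F: F consumed = 2ξ₁ = 0.306 × 381 → ξ₁ = 58.29 mol/s.
Yield of G: 3ξ₂ / 381 = 0.133 → ξ₂ = 16.89 mol/s.
Outlet amounts (n = n₀ + Σ ν·ξ):
  F: 381 − 2(58.29) = 264.4
  E: 0 + 2(58.29) − 2(16.89) = 82.8
  G: 0 + 3(16.89) = 50.67
Total out = 264.4 + 82.8 + 50.67 = 397.9 mol/s.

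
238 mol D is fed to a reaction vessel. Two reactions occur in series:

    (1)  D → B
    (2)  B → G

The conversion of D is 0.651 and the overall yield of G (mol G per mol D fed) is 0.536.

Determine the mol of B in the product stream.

27.4 mol

Conversion of D: D consumed = 1ξ₁ = 0.651 × 238 → ξ₁ = 154.9 mol.
Yield of G: 1ξ₂ / 238 = 0.536 → ξ₂ = 127.6 mol.
Outlet amounts (n = n₀ + Σ ν·ξ):
  D: 238 − 1(154.9) = 83.06
  B: 0 + 1(154.9) − 1(127.6) = 27.37
  G: 0 + 1(127.6) = 127.6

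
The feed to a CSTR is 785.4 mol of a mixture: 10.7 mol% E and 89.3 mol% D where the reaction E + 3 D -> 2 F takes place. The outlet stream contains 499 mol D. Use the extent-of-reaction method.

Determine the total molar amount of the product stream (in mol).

650 mol

For D: n = n₀ − 3ξ → 499 = 701.4 − 3ξ, giving ξ = 67.45 mol.
Outlet amounts (n = n₀ + ν ξ):
  E: 84.04 − 1(67.45) = 16.58
  D: 701.4 − 3(67.45) = 499
  F: 0 + 2(67.45) = 134.9
Total out = 16.58 + 499 + 134.9 = 650.5 mol.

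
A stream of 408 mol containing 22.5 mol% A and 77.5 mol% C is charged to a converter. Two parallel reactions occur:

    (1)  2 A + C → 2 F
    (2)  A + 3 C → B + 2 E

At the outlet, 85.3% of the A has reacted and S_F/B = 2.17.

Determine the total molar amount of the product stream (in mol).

Conversion of A: A consumed = 0.853 × 91.8 = 78.31 mol = 2ξ₁ + 1ξ₂.
Selectivity: 2ξ₁ / (1ξ₂) = 2.17 → ξ₁ = 1.085 ξ₂.
Substitute: (2·1.085 + 1) ξ₂ = 78.31 → ξ₂ = 24.7 mol, ξ₁ = 26.8 mol.
Outlet amounts (n = n₀ + Σ ν·ξ):
  A: 91.8 − 2(26.8) − 1(24.7) = 13.49
  C: 316.2 − 1(26.8) − 3(24.7) = 215.3
  F: 0 + 2(26.8) = 53.6
  B: 0 + 1(24.7) = 24.7
  E: 0 + 2(24.7) = 49.4
Total out = 13.49 + 215.3 + 53.6 + 24.7 + 49.4 = 356.5 mol.

356 mol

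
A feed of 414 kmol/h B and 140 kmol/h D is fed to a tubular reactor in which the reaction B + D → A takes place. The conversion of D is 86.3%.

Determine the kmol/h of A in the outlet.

121 kmol/h

D reacted = 0.863 × 140 = 120.8 kmol/h; ν_D = −1, so ξ = 120.8/1 = 120.8 kmol/h.
Outlet amounts (n = n₀ + ν ξ):
  B: 414 − 1(120.8) = 293.2
  D: 140 − 1(120.8) = 19.18
  A: 0 + 1(120.8) = 120.8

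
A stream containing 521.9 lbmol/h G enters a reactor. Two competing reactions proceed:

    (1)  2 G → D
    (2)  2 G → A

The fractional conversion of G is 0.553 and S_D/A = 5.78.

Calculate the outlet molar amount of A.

Conversion of G: G consumed = 0.553 × 521.9 = 288.6 lbmol/h = 2ξ₁ + 2ξ₂.
Selectivity: 1ξ₁ / (1ξ₂) = 5.78 → ξ₁ = 5.78 ξ₂.
Substitute: (2·5.78 + 2) ξ₂ = 288.6 → ξ₂ = 21.28 lbmol/h, ξ₁ = 123 lbmol/h.
Outlet amounts (n = n₀ + Σ ν·ξ):
  G: 521.9 − 2(123) − 2(21.28) = 233.3
  D: 0 + 1(123) = 123
  A: 0 + 1(21.28) = 21.28

21.3 lbmol/h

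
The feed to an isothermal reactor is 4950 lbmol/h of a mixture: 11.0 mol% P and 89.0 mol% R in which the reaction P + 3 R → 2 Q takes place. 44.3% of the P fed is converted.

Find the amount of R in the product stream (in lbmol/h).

3680 lbmol/h

P reacted = 0.443 × 544.5 = 241.2 lbmol/h; ν_P = −1, so ξ = 241.2/1 = 241.2 lbmol/h.
Outlet amounts (n = n₀ + ν ξ):
  P: 544.5 − 1(241.2) = 303.3
  R: 4406 − 3(241.2) = 3682
  Q: 0 + 2(241.2) = 482.4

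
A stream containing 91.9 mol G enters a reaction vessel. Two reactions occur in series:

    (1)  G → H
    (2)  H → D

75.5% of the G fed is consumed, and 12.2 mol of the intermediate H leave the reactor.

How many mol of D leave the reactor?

57.2 mol

Conversion of G: G consumed = 1ξ₁ = 0.755 × 91.9 → ξ₁ = 69.38 mol.
H balance: n_H = 0 + 1ξ₁ − 1ξ₂ = 12.2 → ξ₂ = (1·69.38 − 12.2)/1 = 57.18 mol.
Outlet amounts (n = n₀ + Σ ν·ξ):
  G: 91.9 − 1(69.38) = 22.52
  H: 0 + 1(69.38) − 1(57.18) = 12.2
  D: 0 + 1(57.18) = 57.18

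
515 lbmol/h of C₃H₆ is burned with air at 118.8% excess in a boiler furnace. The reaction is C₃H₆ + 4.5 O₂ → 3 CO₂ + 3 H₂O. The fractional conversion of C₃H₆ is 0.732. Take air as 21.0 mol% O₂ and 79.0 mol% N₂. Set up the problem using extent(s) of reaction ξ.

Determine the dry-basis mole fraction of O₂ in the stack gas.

0.142

Stoichiometric O₂ = 4.5 × 515 = 2318 lbmol/h; O₂ fed = 2318 × 2.188 = 5071 lbmol/h.
N₂ fed = 5071 × 79/21 = 19080 lbmol/h.
Fuel reacted = 0.732 × 515 → ξ = 377 lbmol/h.
Outlet (n = n₀ + ν ξ):
  C₃H₆: 515 − 1(377) = 138
  O₂: 5071 − 4.5(377) = 3374
  N₂: 19080 (inert)
  CO₂: 0 + 3(377) = 1131
  H₂O: 0 + 3(377) = 1131
Dry total = 23720 lbmol/h; y_O₂ (dry) = 3374 / 23720 = 0.1423.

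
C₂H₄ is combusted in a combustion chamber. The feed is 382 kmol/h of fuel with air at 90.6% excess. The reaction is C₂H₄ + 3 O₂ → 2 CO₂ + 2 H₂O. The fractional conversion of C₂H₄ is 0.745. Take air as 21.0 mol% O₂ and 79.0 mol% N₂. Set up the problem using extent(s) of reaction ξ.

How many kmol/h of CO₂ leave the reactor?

Stoichiometric O₂ = 3 × 382 = 1146 kmol/h; O₂ fed = 1146 × 1.906 = 2184 kmol/h.
N₂ fed = 2184 × 79/21 = 8217 kmol/h.
Fuel reacted = 0.745 × 382 → ξ = 284.6 kmol/h.
Outlet (n = n₀ + ν ξ):
  C₂H₄: 382 − 1(284.6) = 97.41
  O₂: 2184 − 3(284.6) = 1331
  N₂: 8217 (inert)
  CO₂: 0 + 2(284.6) = 569.2
  H₂O: 0 + 2(284.6) = 569.2

569 kmol/h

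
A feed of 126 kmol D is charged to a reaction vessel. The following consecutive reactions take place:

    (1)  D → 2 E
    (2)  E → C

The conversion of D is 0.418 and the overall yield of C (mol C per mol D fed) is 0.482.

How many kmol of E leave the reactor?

44.6 kmol

Conversion of D: D consumed = 1ξ₁ = 0.418 × 126 → ξ₁ = 52.67 kmol.
Yield of C: 1ξ₂ / 126 = 0.482 → ξ₂ = 60.73 kmol.
Outlet amounts (n = n₀ + Σ ν·ξ):
  D: 126 − 1(52.67) = 73.33
  E: 0 + 2(52.67) − 1(60.73) = 44.6
  C: 0 + 1(60.73) = 60.73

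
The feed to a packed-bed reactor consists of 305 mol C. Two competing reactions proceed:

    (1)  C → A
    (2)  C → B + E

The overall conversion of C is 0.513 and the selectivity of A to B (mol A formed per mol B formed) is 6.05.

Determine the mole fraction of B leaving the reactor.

Conversion of C: C consumed = 0.513 × 305 = 156.5 mol = 1ξ₁ + 1ξ₂.
Selectivity: 1ξ₁ / (1ξ₂) = 6.05 → ξ₁ = 6.05 ξ₂.
Substitute: (1·6.05 + 1) ξ₂ = 156.5 → ξ₂ = 22.19 mol, ξ₁ = 134.3 mol.
Outlet amounts (n = n₀ + Σ ν·ξ):
  C: 305 − 1(134.3) − 1(22.19) = 148.5
  A: 0 + 1(134.3) = 134.3
  B: 0 + 1(22.19) = 22.19
  E: 0 + 1(22.19) = 22.19
Total out = 327.2 mol; y_B = 22.19 / 327.2 = 0.06783.

0.0678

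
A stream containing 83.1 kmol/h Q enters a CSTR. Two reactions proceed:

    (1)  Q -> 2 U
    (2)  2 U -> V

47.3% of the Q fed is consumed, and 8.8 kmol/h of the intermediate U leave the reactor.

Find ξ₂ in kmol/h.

Conversion of Q: Q consumed = 1ξ₁ = 0.473 × 83.1 → ξ₁ = 39.31 kmol/h.
U balance: n_U = 0 + 2ξ₁ − 2ξ₂ = 8.8 → ξ₂ = (2·39.31 − 8.8)/2 = 34.91 kmol/h.
Outlet amounts (n = n₀ + Σ ν·ξ):
  Q: 83.1 − 1(39.31) = 43.79
  U: 0 + 2(39.31) − 2(34.91) = 8.8
  V: 0 + 1(34.91) = 34.91

ξ₂ = 34.9 kmol/h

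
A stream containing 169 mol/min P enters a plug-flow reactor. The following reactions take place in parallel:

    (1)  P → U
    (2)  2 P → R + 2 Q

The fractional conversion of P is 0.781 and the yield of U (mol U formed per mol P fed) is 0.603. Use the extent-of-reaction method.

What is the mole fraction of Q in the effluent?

Yield of U: 1ξ₁ / 169 = 0.603 → ξ₁ = 101.9 mol/min.
Conversion of P: 1ξ₁ + 2ξ₂ = 0.781 × 169 = 132 → ξ₂ = 15.04 mol/min.
Outlet amounts (n = n₀ + Σ ν·ξ):
  P: 169 − 1(101.9) − 2(15.04) = 37.01
  U: 0 + 1(101.9) = 101.9
  R: 0 + 1(15.04) = 15.04
  Q: 0 + 2(15.04) = 30.08
Total out = 184 mol/min; y_Q = 30.08 / 184 = 0.1635.

0.163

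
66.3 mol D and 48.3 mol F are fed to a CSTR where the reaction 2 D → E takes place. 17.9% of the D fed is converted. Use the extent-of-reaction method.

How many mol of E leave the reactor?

5.93 mol

D reacted = 0.179 × 66.3 = 11.87 mol; ν_D = −2, so ξ = 11.87/2 = 5.934 mol.
Outlet amounts (n = n₀ + ν ξ):
  D: 66.3 − 2(5.934) = 54.43
  E: 0 + 1(5.934) = 5.934
  F: 48.3 (inert)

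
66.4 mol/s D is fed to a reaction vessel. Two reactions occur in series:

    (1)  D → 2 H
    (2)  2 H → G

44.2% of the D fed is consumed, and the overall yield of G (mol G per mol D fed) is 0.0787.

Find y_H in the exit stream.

Conversion of D: D consumed = 1ξ₁ = 0.442 × 66.4 → ξ₁ = 29.35 mol/s.
Yield of G: 1ξ₂ / 66.4 = 0.0787 → ξ₂ = 5.226 mol/s.
Outlet amounts (n = n₀ + Σ ν·ξ):
  D: 66.4 − 1(29.35) = 37.05
  H: 0 + 2(29.35) − 2(5.226) = 48.25
  G: 0 + 1(5.226) = 5.226
Total out = 90.52 mol/s; y_H = 48.25 / 90.52 = 0.533.

0.533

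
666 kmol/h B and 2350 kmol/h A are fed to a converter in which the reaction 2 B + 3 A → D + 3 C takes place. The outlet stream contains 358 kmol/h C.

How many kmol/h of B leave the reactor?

For C: n = n₀ + 3ξ → 358 = 0 + 3ξ, giving ξ = 119.3 kmol/h.
Outlet amounts (n = n₀ + ν ξ):
  B: 666 − 2(119.3) = 427.3
  A: 2350 − 3(119.3) = 1992
  D: 0 + 1(119.3) = 119.3
  C: 0 + 3(119.3) = 358

427 kmol/h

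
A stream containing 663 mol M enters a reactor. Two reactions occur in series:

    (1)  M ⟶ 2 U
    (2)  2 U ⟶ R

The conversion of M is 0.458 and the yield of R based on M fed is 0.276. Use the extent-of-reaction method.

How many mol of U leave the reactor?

Conversion of M: M consumed = 1ξ₁ = 0.458 × 663 → ξ₁ = 303.7 mol.
Yield of R: 1ξ₂ / 663 = 0.276 → ξ₂ = 183 mol.
Outlet amounts (n = n₀ + Σ ν·ξ):
  M: 663 − 1(303.7) = 359.3
  U: 0 + 2(303.7) − 2(183) = 241.3
  R: 0 + 1(183) = 183

241 mol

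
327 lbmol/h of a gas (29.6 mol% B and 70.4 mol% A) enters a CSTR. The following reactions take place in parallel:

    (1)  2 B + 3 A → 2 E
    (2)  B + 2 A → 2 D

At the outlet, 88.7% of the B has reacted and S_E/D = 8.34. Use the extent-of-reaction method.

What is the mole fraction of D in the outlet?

0.0484

Conversion of B: B consumed = 0.887 × 96.79 = 85.85 lbmol/h = 2ξ₁ + 1ξ₂.
Selectivity: 2ξ₁ / (2ξ₂) = 8.34 → ξ₁ = 8.34 ξ₂.
Substitute: (2·8.34 + 1) ξ₂ = 85.85 → ξ₂ = 4.856 lbmol/h, ξ₁ = 40.5 lbmol/h.
Outlet amounts (n = n₀ + Σ ν·ξ):
  B: 96.79 − 2(40.5) − 1(4.856) = 10.94
  A: 230.2 − 3(40.5) − 2(4.856) = 99
  E: 0 + 2(40.5) = 81
  D: 0 + 2(4.856) = 9.712
Total out = 200.6 lbmol/h; y_D = 9.712 / 200.6 = 0.0484.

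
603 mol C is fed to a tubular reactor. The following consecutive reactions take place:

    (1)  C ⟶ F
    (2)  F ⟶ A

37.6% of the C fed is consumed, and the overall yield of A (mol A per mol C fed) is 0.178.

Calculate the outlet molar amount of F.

119 mol

Conversion of C: C consumed = 1ξ₁ = 0.376 × 603 → ξ₁ = 226.7 mol.
Yield of A: 1ξ₂ / 603 = 0.178 → ξ₂ = 107.3 mol.
Outlet amounts (n = n₀ + Σ ν·ξ):
  C: 603 − 1(226.7) = 376.3
  F: 0 + 1(226.7) − 1(107.3) = 119.4
  A: 0 + 1(107.3) = 107.3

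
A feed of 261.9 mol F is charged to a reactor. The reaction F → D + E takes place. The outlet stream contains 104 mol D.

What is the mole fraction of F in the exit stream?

0.432

For D: n = n₀ + 1ξ → 104 = 0 + 1ξ, giving ξ = 104 mol.
Outlet amounts (n = n₀ + ν ξ):
  F: 261.9 − 1(104) = 157.9
  D: 0 + 1(104) = 104
  E: 0 + 1(104) = 104
Total out = 365.9 mol; y_F = 157.9 / 365.9 = 0.4315.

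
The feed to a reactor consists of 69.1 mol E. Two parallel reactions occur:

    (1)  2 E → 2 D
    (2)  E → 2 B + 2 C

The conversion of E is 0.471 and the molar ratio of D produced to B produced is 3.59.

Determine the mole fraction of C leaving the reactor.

0.0982

Conversion of E: E consumed = 0.471 × 69.1 = 32.55 mol = 2ξ₁ + 1ξ₂.
Selectivity: 2ξ₁ / (2ξ₂) = 3.59 → ξ₁ = 3.59 ξ₂.
Substitute: (2·3.59 + 1) ξ₂ = 32.55 → ξ₂ = 3.979 mol, ξ₁ = 14.28 mol.
Outlet amounts (n = n₀ + Σ ν·ξ):
  E: 69.1 − 2(14.28) − 1(3.979) = 36.55
  D: 0 + 2(14.28) = 28.57
  B: 0 + 2(3.979) = 7.957
  C: 0 + 2(3.979) = 7.957
Total out = 81.04 mol; y_C = 7.957 / 81.04 = 0.0982.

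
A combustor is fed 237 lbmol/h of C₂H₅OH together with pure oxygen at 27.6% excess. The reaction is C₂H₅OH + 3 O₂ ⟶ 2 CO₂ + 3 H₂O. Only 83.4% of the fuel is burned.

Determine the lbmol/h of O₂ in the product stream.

Stoichiometric O₂ = 3 × 237 = 711 lbmol/h; O₂ fed = 711 × 1.276 = 907.2 lbmol/h.
Fuel reacted = 0.834 × 237 → ξ = 197.7 lbmol/h.
Outlet (n = n₀ + ν ξ):
  C₂H₅OH: 237 − 1(197.7) = 39.34
  O₂: 907.2 − 3(197.7) = 314.3
  CO₂: 0 + 2(197.7) = 395.3
  H₂O: 0 + 3(197.7) = 593

314 lbmol/h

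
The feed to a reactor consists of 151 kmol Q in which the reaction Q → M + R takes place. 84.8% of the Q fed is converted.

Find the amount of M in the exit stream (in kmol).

Q reacted = 0.848 × 151 = 128 kmol; ν_Q = −1, so ξ = 128/1 = 128 kmol.
Outlet amounts (n = n₀ + ν ξ):
  Q: 151 − 1(128) = 22.95
  M: 0 + 1(128) = 128
  R: 0 + 1(128) = 128

128 kmol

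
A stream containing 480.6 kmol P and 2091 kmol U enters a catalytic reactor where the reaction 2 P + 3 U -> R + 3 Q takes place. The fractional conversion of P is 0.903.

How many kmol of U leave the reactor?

1440 kmol

P reacted = 0.903 × 480.6 = 434 kmol; ν_P = −2, so ξ = 434/2 = 217 kmol.
Outlet amounts (n = n₀ + ν ξ):
  P: 480.6 − 2(217) = 46.62
  U: 2091 − 3(217) = 1440
  R: 0 + 1(217) = 217
  Q: 0 + 3(217) = 651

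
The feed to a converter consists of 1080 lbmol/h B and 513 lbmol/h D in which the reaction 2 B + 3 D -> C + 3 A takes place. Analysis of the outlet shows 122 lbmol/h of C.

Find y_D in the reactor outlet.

0.0999

For C: n = n₀ + 1ξ → 122 = 0 + 1ξ, giving ξ = 122 lbmol/h.
Outlet amounts (n = n₀ + ν ξ):
  B: 1080 − 2(122) = 836
  D: 513 − 3(122) = 147
  C: 0 + 1(122) = 122
  A: 0 + 3(122) = 366
Total out = 1471 lbmol/h; y_D = 147 / 1471 = 0.09993.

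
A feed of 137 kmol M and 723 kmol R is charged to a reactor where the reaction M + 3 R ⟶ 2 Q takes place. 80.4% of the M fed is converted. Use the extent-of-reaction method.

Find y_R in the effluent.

0.614

M reacted = 0.804 × 137 = 110.1 kmol; ν_M = −1, so ξ = 110.1/1 = 110.1 kmol.
Outlet amounts (n = n₀ + ν ξ):
  M: 137 − 1(110.1) = 26.85
  R: 723 − 3(110.1) = 392.6
  Q: 0 + 2(110.1) = 220.3
Total out = 639.7 kmol; y_R = 392.6 / 639.7 = 0.6137.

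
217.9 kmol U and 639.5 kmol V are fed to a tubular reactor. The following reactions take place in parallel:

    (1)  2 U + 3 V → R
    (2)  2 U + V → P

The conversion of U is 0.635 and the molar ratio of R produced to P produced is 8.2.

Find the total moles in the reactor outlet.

Conversion of U: U consumed = 0.635 × 217.9 = 138.4 kmol = 2ξ₁ + 2ξ₂.
Selectivity: 1ξ₁ / (1ξ₂) = 8.2 → ξ₁ = 8.2 ξ₂.
Substitute: (2·8.2 + 2) ξ₂ = 138.4 → ξ₂ = 7.52 kmol, ξ₁ = 61.66 kmol.
Outlet amounts (n = n₀ + Σ ν·ξ):
  U: 217.9 − 2(61.66) − 2(7.52) = 79.53
  V: 639.5 − 3(61.66) − 1(7.52) = 447
  R: 0 + 1(61.66) = 61.66
  P: 0 + 1(7.52) = 7.52
Total out = 79.53 + 447 + 61.66 + 7.52 = 595.7 kmol.

596 kmol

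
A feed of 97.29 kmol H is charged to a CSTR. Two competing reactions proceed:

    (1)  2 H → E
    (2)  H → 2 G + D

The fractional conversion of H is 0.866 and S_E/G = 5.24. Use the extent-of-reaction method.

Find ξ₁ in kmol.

Conversion of H: H consumed = 0.866 × 97.29 = 84.25 kmol = 2ξ₁ + 1ξ₂.
Selectivity: 1ξ₁ / (2ξ₂) = 5.24 → ξ₁ = 10.48 ξ₂.
Substitute: (2·10.48 + 1) ξ₂ = 84.25 → ξ₂ = 3.837 kmol, ξ₁ = 40.21 kmol.
Outlet amounts (n = n₀ + Σ ν·ξ):
  H: 97.29 − 2(40.21) − 1(3.837) = 13.04
  E: 0 + 1(40.21) = 40.21
  G: 0 + 2(3.837) = 7.673
  D: 0 + 1(3.837) = 3.837

ξ₁ = 40.2 kmol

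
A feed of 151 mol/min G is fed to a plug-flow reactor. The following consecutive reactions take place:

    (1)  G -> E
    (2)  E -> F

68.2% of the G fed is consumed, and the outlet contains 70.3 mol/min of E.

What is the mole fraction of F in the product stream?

0.216

Conversion of G: G consumed = 1ξ₁ = 0.682 × 151 → ξ₁ = 103 mol/min.
E balance: n_E = 0 + 1ξ₁ − 1ξ₂ = 70.3 → ξ₂ = (1·103 − 70.3)/1 = 32.68 mol/min.
Outlet amounts (n = n₀ + Σ ν·ξ):
  G: 151 − 1(103) = 48.02
  E: 0 + 1(103) − 1(32.68) = 70.3
  F: 0 + 1(32.68) = 32.68
Total out = 151 mol/min; y_F = 32.68 / 151 = 0.2164.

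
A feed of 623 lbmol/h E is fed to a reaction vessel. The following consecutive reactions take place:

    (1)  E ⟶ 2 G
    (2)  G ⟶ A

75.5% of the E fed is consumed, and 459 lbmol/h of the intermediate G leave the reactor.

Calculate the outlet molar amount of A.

482 lbmol/h

Conversion of E: E consumed = 1ξ₁ = 0.755 × 623 → ξ₁ = 470.4 lbmol/h.
G balance: n_G = 0 + 2ξ₁ − 1ξ₂ = 459 → ξ₂ = (2·470.4 − 459)/1 = 481.7 lbmol/h.
Outlet amounts (n = n₀ + Σ ν·ξ):
  E: 623 − 1(470.4) = 152.6
  G: 0 + 2(470.4) − 1(481.7) = 459
  A: 0 + 1(481.7) = 481.7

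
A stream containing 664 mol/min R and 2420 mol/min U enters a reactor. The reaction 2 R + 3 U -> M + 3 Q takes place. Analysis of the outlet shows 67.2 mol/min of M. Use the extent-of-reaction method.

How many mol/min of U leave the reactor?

For M: n = n₀ + 1ξ → 67.2 = 0 + 1ξ, giving ξ = 67.2 mol/min.
Outlet amounts (n = n₀ + ν ξ):
  R: 664 − 2(67.2) = 529.6
  U: 2420 − 3(67.2) = 2218
  M: 0 + 1(67.2) = 67.2
  Q: 0 + 3(67.2) = 201.6

2220 mol/min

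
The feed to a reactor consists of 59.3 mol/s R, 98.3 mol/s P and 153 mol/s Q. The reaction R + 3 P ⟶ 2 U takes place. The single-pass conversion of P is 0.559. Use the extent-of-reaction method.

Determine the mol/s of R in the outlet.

41 mol/s

P reacted = 0.559 × 98.3 = 54.95 mol/s; ν_P = −3, so ξ = 54.95/3 = 18.32 mol/s.
Outlet amounts (n = n₀ + ν ξ):
  R: 59.3 − 1(18.32) = 40.98
  P: 98.3 − 3(18.32) = 43.35
  U: 0 + 2(18.32) = 36.63
  Q: 153 (inert)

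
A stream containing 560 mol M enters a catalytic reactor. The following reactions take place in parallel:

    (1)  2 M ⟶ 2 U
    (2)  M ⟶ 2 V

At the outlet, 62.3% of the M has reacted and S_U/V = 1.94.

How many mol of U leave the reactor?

277 mol

Conversion of M: M consumed = 0.623 × 560 = 348.9 mol = 2ξ₁ + 1ξ₂.
Selectivity: 2ξ₁ / (2ξ₂) = 1.94 → ξ₁ = 1.94 ξ₂.
Substitute: (2·1.94 + 1) ξ₂ = 348.9 → ξ₂ = 71.49 mol, ξ₁ = 138.7 mol.
Outlet amounts (n = n₀ + Σ ν·ξ):
  M: 560 − 2(138.7) − 1(71.49) = 211.1
  U: 0 + 2(138.7) = 277.4
  V: 0 + 2(71.49) = 143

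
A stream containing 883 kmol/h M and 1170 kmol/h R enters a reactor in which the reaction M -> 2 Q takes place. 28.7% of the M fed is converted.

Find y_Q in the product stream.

0.22

M reacted = 0.287 × 883 = 253.4 kmol/h; ν_M = −1, so ξ = 253.4/1 = 253.4 kmol/h.
Outlet amounts (n = n₀ + ν ξ):
  M: 883 − 1(253.4) = 629.6
  Q: 0 + 2(253.4) = 506.8
  R: 1170 (inert)
Total out = 2306 kmol/h; y_Q = 506.8 / 2306 = 0.2198.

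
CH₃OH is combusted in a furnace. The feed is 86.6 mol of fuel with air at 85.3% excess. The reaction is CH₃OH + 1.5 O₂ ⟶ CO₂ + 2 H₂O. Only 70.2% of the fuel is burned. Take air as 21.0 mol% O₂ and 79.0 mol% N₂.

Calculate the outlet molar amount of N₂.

906 mol

Stoichiometric O₂ = 1.5 × 86.6 = 129.9 mol; O₂ fed = 129.9 × 1.853 = 240.7 mol.
N₂ fed = 240.7 × 79/21 = 905.5 mol.
Fuel reacted = 0.702 × 86.6 → ξ = 60.79 mol.
Outlet (n = n₀ + ν ξ):
  CH₃OH: 86.6 − 1(60.79) = 25.81
  O₂: 240.7 − 1.5(60.79) = 149.5
  N₂: 905.5 (inert)
  CO₂: 0 + 1(60.79) = 60.79
  H₂O: 0 + 2(60.79) = 121.6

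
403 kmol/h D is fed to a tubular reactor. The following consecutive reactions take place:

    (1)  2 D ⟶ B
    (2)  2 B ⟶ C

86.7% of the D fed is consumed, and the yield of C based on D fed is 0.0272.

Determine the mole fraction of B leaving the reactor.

Conversion of D: D consumed = 2ξ₁ = 0.867 × 403 → ξ₁ = 174.7 kmol/h.
Yield of C: 1ξ₂ / 403 = 0.0272 → ξ₂ = 10.96 kmol/h.
Outlet amounts (n = n₀ + Σ ν·ξ):
  D: 403 − 2(174.7) = 53.6
  B: 0 + 1(174.7) − 2(10.96) = 152.8
  C: 0 + 1(10.96) = 10.96
Total out = 217.3 kmol/h; y_B = 152.8 / 217.3 = 0.7029.

0.703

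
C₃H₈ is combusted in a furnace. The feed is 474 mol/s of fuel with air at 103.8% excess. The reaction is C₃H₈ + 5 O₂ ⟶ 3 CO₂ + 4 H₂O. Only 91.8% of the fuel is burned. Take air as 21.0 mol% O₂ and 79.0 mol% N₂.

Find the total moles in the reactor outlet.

Stoichiometric O₂ = 5 × 474 = 2370 mol/s; O₂ fed = 2370 × 2.038 = 4830 mol/s.
N₂ fed = 4830 × 79/21 = 18170 mol/s.
Fuel reacted = 0.918 × 474 → ξ = 435.1 mol/s.
Outlet (n = n₀ + ν ξ):
  C₃H₈: 474 − 1(435.1) = 38.87
  O₂: 4830 − 5(435.1) = 2654
  N₂: 18170 (inert)
  CO₂: 0 + 3(435.1) = 1305
  H₂O: 0 + 4(435.1) = 1741
Total out = 38.87 + 2654 + 18170 + 1305 + 1741 = 23910 mol/s.

23900 mol/s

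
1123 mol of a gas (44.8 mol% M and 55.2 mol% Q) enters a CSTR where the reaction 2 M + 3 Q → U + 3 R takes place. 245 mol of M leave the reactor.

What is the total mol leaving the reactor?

For M: n = n₀ − 2ξ → 245 = 503.1 − 2ξ, giving ξ = 129.1 mol.
Outlet amounts (n = n₀ + ν ξ):
  M: 503.1 − 2(129.1) = 245
  Q: 619.9 − 3(129.1) = 232.7
  U: 0 + 1(129.1) = 129.1
  R: 0 + 3(129.1) = 387.2
Total out = 245 + 232.7 + 129.1 + 387.2 = 993.9 mol.

994 mol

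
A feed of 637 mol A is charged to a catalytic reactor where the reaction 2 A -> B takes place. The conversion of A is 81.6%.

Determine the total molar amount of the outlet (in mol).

377 mol

A reacted = 0.816 × 637 = 519.8 mol; ν_A = −2, so ξ = 519.8/2 = 259.9 mol.
Outlet amounts (n = n₀ + ν ξ):
  A: 637 − 2(259.9) = 117.2
  B: 0 + 1(259.9) = 259.9
Total out = 117.2 + 259.9 = 377.1 mol.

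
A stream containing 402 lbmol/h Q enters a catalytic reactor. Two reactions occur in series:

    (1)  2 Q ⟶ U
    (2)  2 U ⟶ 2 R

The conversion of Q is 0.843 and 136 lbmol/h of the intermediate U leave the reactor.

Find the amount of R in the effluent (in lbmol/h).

Conversion of Q: Q consumed = 2ξ₁ = 0.843 × 402 → ξ₁ = 169.4 lbmol/h.
U balance: n_U = 0 + 1ξ₁ − 2ξ₂ = 136 → ξ₂ = (1·169.4 − 136)/2 = 16.72 lbmol/h.
Outlet amounts (n = n₀ + Σ ν·ξ):
  Q: 402 − 2(169.4) = 63.11
  U: 0 + 1(169.4) − 2(16.72) = 136
  R: 0 + 2(16.72) = 33.44

33.4 lbmol/h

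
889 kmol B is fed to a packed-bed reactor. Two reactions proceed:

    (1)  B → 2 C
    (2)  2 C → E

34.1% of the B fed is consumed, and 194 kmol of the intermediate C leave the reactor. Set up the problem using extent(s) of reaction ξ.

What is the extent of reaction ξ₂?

Conversion of B: B consumed = 1ξ₁ = 0.341 × 889 → ξ₁ = 303.1 kmol.
C balance: n_C = 0 + 2ξ₁ − 2ξ₂ = 194 → ξ₂ = (2·303.1 − 194)/2 = 206.1 kmol.
Outlet amounts (n = n₀ + Σ ν·ξ):
  B: 889 − 1(303.1) = 585.9
  C: 0 + 2(303.1) − 2(206.1) = 194
  E: 0 + 1(206.1) = 206.1

ξ₂ = 206 kmol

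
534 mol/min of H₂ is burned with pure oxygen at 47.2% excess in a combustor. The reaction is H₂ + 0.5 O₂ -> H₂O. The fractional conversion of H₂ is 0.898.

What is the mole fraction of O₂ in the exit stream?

0.223

Stoichiometric O₂ = 0.5 × 534 = 267 mol/min; O₂ fed = 267 × 1.472 = 393 mol/min.
Fuel reacted = 0.898 × 534 → ξ = 479.5 mol/min.
Outlet (n = n₀ + ν ξ):
  H₂: 534 − 1(479.5) = 54.47
  O₂: 393 − 0.5(479.5) = 153.3
  H₂O: 0 + 1(479.5) = 479.5
Total out = 687.3 mol/min; y_O₂ = 153.3 / 687.3 = 0.223.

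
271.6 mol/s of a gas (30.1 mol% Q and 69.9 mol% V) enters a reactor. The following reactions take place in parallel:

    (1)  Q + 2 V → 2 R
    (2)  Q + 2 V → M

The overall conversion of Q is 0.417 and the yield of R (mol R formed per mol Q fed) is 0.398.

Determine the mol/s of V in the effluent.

Yield of R: 2ξ₁ / 81.75 = 0.398 → ξ₁ = 16.27 mol/s.
Conversion of Q: 1ξ₁ + 1ξ₂ = 0.417 × 81.75 = 34.09 → ξ₂ = 17.82 mol/s.
Outlet amounts (n = n₀ + Σ ν·ξ):
  Q: 81.75 − 1(16.27) − 1(17.82) = 47.66
  V: 189.8 − 2(16.27) − 2(17.82) = 121.7
  R: 0 + 2(16.27) = 32.54
  M: 0 + 1(17.82) = 17.82

122 mol/s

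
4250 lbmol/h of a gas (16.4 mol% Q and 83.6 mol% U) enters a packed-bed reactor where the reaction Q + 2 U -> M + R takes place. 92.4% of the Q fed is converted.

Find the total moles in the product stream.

Q reacted = 0.924 × 697 = 644 lbmol/h; ν_Q = −1, so ξ = 644/1 = 644 lbmol/h.
Outlet amounts (n = n₀ + ν ξ):
  Q: 697 − 1(644) = 52.97
  U: 3553 − 2(644) = 2265
  M: 0 + 1(644) = 644
  R: 0 + 1(644) = 644
Total out = 52.97 + 2265 + 644 + 644 = 3606 lbmol/h.

3610 lbmol/h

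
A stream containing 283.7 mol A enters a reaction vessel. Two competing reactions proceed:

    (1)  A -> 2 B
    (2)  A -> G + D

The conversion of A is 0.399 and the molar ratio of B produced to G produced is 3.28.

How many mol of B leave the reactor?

141 mol

Conversion of A: A consumed = 0.399 × 283.7 = 113.2 mol = 1ξ₁ + 1ξ₂.
Selectivity: 2ξ₁ / (1ξ₂) = 3.28 → ξ₁ = 1.64 ξ₂.
Substitute: (1·1.64 + 1) ξ₂ = 113.2 → ξ₂ = 42.88 mol, ξ₁ = 70.32 mol.
Outlet amounts (n = n₀ + Σ ν·ξ):
  A: 283.7 − 1(70.32) − 1(42.88) = 170.5
  B: 0 + 2(70.32) = 140.6
  G: 0 + 1(42.88) = 42.88
  D: 0 + 1(42.88) = 42.88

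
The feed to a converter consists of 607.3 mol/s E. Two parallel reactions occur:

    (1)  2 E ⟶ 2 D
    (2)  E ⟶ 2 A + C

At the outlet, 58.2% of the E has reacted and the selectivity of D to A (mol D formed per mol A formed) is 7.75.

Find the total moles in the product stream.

650 mol/s

Conversion of E: E consumed = 0.582 × 607.3 = 353.4 mol/s = 2ξ₁ + 1ξ₂.
Selectivity: 2ξ₁ / (2ξ₂) = 7.75 → ξ₁ = 7.75 ξ₂.
Substitute: (2·7.75 + 1) ξ₂ = 353.4 → ξ₂ = 21.42 mol/s, ξ₁ = 166 mol/s.
Outlet amounts (n = n₀ + Σ ν·ξ):
  E: 607.3 − 2(166) − 1(21.42) = 253.9
  D: 0 + 2(166) = 332
  A: 0 + 2(21.42) = 42.84
  C: 0 + 1(21.42) = 21.42
Total out = 253.9 + 332 + 42.84 + 21.42 = 650.1 mol/s.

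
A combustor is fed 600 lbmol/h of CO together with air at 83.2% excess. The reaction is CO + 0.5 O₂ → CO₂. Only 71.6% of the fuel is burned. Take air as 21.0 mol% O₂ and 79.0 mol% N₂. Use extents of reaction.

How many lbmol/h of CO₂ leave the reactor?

Stoichiometric O₂ = 0.5 × 600 = 300 lbmol/h; O₂ fed = 300 × 1.832 = 549.6 lbmol/h.
N₂ fed = 549.6 × 79/21 = 2068 lbmol/h.
Fuel reacted = 0.716 × 600 → ξ = 429.6 lbmol/h.
Outlet (n = n₀ + ν ξ):
  CO: 600 − 1(429.6) = 170.4
  O₂: 549.6 − 0.5(429.6) = 334.8
  N₂: 2068 (inert)
  CO₂: 0 + 1(429.6) = 429.6

430 lbmol/h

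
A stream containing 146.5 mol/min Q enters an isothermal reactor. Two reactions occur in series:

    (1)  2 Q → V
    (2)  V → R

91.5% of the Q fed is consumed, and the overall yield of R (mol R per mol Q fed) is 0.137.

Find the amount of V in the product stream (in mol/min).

Conversion of Q: Q consumed = 2ξ₁ = 0.915 × 146.5 → ξ₁ = 67.02 mol/min.
Yield of R: 1ξ₂ / 146.5 = 0.137 → ξ₂ = 20.07 mol/min.
Outlet amounts (n = n₀ + Σ ν·ξ):
  Q: 146.5 − 2(67.02) = 12.45
  V: 0 + 1(67.02) − 1(20.07) = 46.95
  R: 0 + 1(20.07) = 20.07

47 mol/min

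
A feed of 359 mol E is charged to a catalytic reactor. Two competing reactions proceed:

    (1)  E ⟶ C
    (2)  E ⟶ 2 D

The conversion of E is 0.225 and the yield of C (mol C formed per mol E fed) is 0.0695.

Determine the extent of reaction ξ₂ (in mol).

Yield of C: 1ξ₁ / 359 = 0.0695 → ξ₁ = 24.95 mol.
Conversion of E: 1ξ₁ + 1ξ₂ = 0.225 × 359 = 80.78 → ξ₂ = 55.82 mol.
Outlet amounts (n = n₀ + Σ ν·ξ):
  E: 359 − 1(24.95) − 1(55.82) = 278.2
  C: 0 + 1(24.95) = 24.95
  D: 0 + 2(55.82) = 111.6

ξ₂ = 55.8 mol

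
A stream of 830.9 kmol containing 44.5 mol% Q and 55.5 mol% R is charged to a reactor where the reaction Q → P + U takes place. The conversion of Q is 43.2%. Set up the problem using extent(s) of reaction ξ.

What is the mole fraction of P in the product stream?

0.161

Q reacted = 0.432 × 369.8 = 159.7 kmol; ν_Q = −1, so ξ = 159.7/1 = 159.7 kmol.
Outlet amounts (n = n₀ + ν ξ):
  Q: 369.8 − 1(159.7) = 210
  P: 0 + 1(159.7) = 159.7
  U: 0 + 1(159.7) = 159.7
  R: 461.1 (inert)
Total out = 990.6 kmol; y_P = 159.7 / 990.6 = 0.1612.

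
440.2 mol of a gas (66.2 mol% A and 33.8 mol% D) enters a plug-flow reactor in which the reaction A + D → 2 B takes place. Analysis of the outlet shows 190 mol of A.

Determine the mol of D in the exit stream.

For A: n = n₀ − 1ξ → 190 = 291.4 − 1ξ, giving ξ = 101.4 mol.
Outlet amounts (n = n₀ + ν ξ):
  A: 291.4 − 1(101.4) = 190
  D: 148.8 − 1(101.4) = 47.38
  B: 0 + 2(101.4) = 202.8

47.4 mol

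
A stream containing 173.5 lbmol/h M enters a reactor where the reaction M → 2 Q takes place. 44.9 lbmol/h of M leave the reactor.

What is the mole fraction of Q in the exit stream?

0.851

For M: n = n₀ − 1ξ → 44.9 = 173.5 − 1ξ, giving ξ = 128.6 lbmol/h.
Outlet amounts (n = n₀ + ν ξ):
  M: 173.5 − 1(128.6) = 44.9
  Q: 0 + 2(128.6) = 257.2
Total out = 302.1 lbmol/h; y_Q = 257.2 / 302.1 = 0.8514.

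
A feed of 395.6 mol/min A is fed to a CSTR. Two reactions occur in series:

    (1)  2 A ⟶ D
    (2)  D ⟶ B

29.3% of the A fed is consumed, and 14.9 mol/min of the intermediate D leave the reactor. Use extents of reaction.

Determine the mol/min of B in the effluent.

43.1 mol/min

Conversion of A: A consumed = 2ξ₁ = 0.293 × 395.6 → ξ₁ = 57.96 mol/min.
D balance: n_D = 0 + 1ξ₁ − 1ξ₂ = 14.9 → ξ₂ = (1·57.96 − 14.9)/1 = 43.06 mol/min.
Outlet amounts (n = n₀ + Σ ν·ξ):
  A: 395.6 − 2(57.96) = 279.7
  D: 0 + 1(57.96) − 1(43.06) = 14.9
  B: 0 + 1(43.06) = 43.06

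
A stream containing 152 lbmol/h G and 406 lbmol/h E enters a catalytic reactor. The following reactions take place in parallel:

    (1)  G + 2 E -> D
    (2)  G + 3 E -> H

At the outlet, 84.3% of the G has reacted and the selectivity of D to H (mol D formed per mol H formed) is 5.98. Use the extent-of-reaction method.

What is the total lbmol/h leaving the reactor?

283 lbmol/h

Conversion of G: G consumed = 0.843 × 152 = 128.1 lbmol/h = 1ξ₁ + 1ξ₂.
Selectivity: 1ξ₁ / (1ξ₂) = 5.98 → ξ₁ = 5.98 ξ₂.
Substitute: (1·5.98 + 1) ξ₂ = 128.1 → ξ₂ = 18.36 lbmol/h, ξ₁ = 109.8 lbmol/h.
Outlet amounts (n = n₀ + Σ ν·ξ):
  G: 152 − 1(109.8) − 1(18.36) = 23.86
  E: 406 − 2(109.8) − 3(18.36) = 131.4
  D: 0 + 1(109.8) = 109.8
  H: 0 + 1(18.36) = 18.36
Total out = 23.86 + 131.4 + 109.8 + 18.36 = 283.4 lbmol/h.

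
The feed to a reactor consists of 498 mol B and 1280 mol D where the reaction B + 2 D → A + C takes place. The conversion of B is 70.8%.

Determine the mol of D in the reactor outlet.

B reacted = 0.708 × 498 = 352.6 mol; ν_B = −1, so ξ = 352.6/1 = 352.6 mol.
Outlet amounts (n = n₀ + ν ξ):
  B: 498 − 1(352.6) = 145.4
  D: 1280 − 2(352.6) = 574.8
  A: 0 + 1(352.6) = 352.6
  C: 0 + 1(352.6) = 352.6

575 mol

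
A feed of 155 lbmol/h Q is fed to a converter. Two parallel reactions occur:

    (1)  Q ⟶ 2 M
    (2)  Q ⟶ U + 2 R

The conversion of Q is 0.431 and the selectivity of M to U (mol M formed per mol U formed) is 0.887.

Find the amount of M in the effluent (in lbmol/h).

41.1 lbmol/h

Conversion of Q: Q consumed = 0.431 × 155 = 66.8 lbmol/h = 1ξ₁ + 1ξ₂.
Selectivity: 2ξ₁ / (1ξ₂) = 0.887 → ξ₁ = 0.4435 ξ₂.
Substitute: (1·0.4435 + 1) ξ₂ = 66.8 → ξ₂ = 46.28 lbmol/h, ξ₁ = 20.53 lbmol/h.
Outlet amounts (n = n₀ + Σ ν·ξ):
  Q: 155 − 1(20.53) − 1(46.28) = 88.2
  M: 0 + 2(20.53) = 41.05
  U: 0 + 1(46.28) = 46.28
  R: 0 + 2(46.28) = 92.56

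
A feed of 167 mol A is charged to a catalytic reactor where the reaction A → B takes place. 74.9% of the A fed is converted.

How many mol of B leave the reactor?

A reacted = 0.749 × 167 = 125.1 mol; ν_A = −1, so ξ = 125.1/1 = 125.1 mol.
Outlet amounts (n = n₀ + ν ξ):
  A: 167 − 1(125.1) = 41.92
  B: 0 + 1(125.1) = 125.1

125 mol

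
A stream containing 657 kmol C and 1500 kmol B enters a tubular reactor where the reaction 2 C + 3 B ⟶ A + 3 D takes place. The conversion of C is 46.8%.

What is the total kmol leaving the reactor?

C reacted = 0.468 × 657 = 307.5 kmol; ν_C = −2, so ξ = 307.5/2 = 153.7 kmol.
Outlet amounts (n = n₀ + ν ξ):
  C: 657 − 2(153.7) = 349.5
  B: 1500 − 3(153.7) = 1039
  A: 0 + 1(153.7) = 153.7
  D: 0 + 3(153.7) = 461.2
Total out = 349.5 + 1039 + 153.7 + 461.2 = 2003 kmol.

2000 kmol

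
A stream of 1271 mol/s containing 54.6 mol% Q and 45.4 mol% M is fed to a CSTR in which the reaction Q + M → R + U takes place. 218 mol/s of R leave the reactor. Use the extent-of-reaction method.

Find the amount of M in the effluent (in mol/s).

359 mol/s

For R: n = n₀ + 1ξ → 218 = 0 + 1ξ, giving ξ = 218 mol/s.
Outlet amounts (n = n₀ + ν ξ):
  Q: 694 − 1(218) = 476
  M: 577 − 1(218) = 359
  R: 0 + 1(218) = 218
  U: 0 + 1(218) = 218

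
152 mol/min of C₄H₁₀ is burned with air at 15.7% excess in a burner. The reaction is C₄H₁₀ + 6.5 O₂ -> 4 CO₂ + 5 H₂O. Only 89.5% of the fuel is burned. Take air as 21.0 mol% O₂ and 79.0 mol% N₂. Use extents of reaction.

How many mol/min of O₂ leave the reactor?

259 mol/min

Stoichiometric O₂ = 6.5 × 152 = 988 mol/min; O₂ fed = 988 × 1.157 = 1143 mol/min.
N₂ fed = 1143 × 79/21 = 4300 mol/min.
Fuel reacted = 0.895 × 152 → ξ = 136 mol/min.
Outlet (n = n₀ + ν ξ):
  C₄H₁₀: 152 − 1(136) = 15.96
  O₂: 1143 − 6.5(136) = 258.9
  N₂: 4300 (inert)
  CO₂: 0 + 4(136) = 544.2
  H₂O: 0 + 5(136) = 680.2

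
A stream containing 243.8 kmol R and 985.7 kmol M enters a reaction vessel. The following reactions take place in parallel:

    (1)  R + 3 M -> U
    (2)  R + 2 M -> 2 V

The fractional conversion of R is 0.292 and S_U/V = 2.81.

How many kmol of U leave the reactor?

Conversion of R: R consumed = 0.292 × 243.8 = 71.19 kmol = 1ξ₁ + 1ξ₂.
Selectivity: 1ξ₁ / (2ξ₂) = 2.81 → ξ₁ = 5.62 ξ₂.
Substitute: (1·5.62 + 1) ξ₂ = 71.19 → ξ₂ = 10.75 kmol, ξ₁ = 60.44 kmol.
Outlet amounts (n = n₀ + Σ ν·ξ):
  R: 243.8 − 1(60.44) − 1(10.75) = 172.6
  M: 985.7 − 3(60.44) − 2(10.75) = 782.9
  U: 0 + 1(60.44) = 60.44
  V: 0 + 2(10.75) = 21.51

60.4 kmol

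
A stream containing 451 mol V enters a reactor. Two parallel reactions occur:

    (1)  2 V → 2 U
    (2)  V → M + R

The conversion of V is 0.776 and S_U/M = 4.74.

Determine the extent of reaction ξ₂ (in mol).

ξ₂ = 61 mol

Conversion of V: V consumed = 0.776 × 451 = 350 mol = 2ξ₁ + 1ξ₂.
Selectivity: 2ξ₁ / (1ξ₂) = 4.74 → ξ₁ = 2.37 ξ₂.
Substitute: (2·2.37 + 1) ξ₂ = 350 → ξ₂ = 60.97 mol, ξ₁ = 144.5 mol.
Outlet amounts (n = n₀ + Σ ν·ξ):
  V: 451 − 2(144.5) − 1(60.97) = 101
  U: 0 + 2(144.5) = 289
  M: 0 + 1(60.97) = 60.97
  R: 0 + 1(60.97) = 60.97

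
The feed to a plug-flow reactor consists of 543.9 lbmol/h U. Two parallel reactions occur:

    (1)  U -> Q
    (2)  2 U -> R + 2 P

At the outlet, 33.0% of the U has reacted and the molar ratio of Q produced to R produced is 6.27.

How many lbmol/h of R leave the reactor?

Conversion of U: U consumed = 0.33 × 543.9 = 179.5 lbmol/h = 1ξ₁ + 2ξ₂.
Selectivity: 1ξ₁ / (1ξ₂) = 6.27 → ξ₁ = 6.27 ξ₂.
Substitute: (1·6.27 + 2) ξ₂ = 179.5 → ξ₂ = 21.7 lbmol/h, ξ₁ = 136.1 lbmol/h.
Outlet amounts (n = n₀ + Σ ν·ξ):
  U: 543.9 − 1(136.1) − 2(21.7) = 364.4
  Q: 0 + 1(136.1) = 136.1
  R: 0 + 1(21.7) = 21.7
  P: 0 + 2(21.7) = 43.41

21.7 lbmol/h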